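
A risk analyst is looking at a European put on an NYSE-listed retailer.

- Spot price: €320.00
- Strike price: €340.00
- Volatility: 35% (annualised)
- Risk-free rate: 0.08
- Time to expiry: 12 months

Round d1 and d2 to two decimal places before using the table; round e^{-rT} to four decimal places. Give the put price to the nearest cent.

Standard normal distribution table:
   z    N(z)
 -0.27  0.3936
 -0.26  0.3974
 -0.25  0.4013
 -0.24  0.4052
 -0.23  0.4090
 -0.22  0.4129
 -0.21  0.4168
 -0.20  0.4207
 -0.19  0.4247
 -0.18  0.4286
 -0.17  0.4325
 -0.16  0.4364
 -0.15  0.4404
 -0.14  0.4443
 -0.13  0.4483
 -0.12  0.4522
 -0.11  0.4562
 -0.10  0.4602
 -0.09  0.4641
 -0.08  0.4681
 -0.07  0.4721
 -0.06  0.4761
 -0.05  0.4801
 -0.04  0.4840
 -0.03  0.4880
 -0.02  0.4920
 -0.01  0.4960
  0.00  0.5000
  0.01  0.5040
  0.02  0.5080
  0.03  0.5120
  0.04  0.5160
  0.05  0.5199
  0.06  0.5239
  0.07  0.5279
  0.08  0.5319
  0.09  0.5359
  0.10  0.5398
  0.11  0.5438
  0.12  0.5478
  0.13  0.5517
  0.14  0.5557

€41.05

T = 1;  σ√T = 0.3500
ln(S/K) + (r + σ²/2)T = ln(320/340) + (0.08 + 0.35²/2)·1 = -0.0606 + 0.1412 = 0.0806
d₁ = 0.0806 / 0.3500 = 0.2304 which rounds to 0.23
d₂ = d₁ − σ√T = 0.2304 − 0.3500 = -0.1196 which rounds to -0.12
exp(−rT) = exp(−0.08·1) = 0.9231
N(−d₂) = N(0.12) = 0.5478;  N(−d₁) = N(-0.23) = 0.4090
P = 340·0.9231·0.5478 − 320·0.4090 = 171.9292 − 130.8800 = 41.0492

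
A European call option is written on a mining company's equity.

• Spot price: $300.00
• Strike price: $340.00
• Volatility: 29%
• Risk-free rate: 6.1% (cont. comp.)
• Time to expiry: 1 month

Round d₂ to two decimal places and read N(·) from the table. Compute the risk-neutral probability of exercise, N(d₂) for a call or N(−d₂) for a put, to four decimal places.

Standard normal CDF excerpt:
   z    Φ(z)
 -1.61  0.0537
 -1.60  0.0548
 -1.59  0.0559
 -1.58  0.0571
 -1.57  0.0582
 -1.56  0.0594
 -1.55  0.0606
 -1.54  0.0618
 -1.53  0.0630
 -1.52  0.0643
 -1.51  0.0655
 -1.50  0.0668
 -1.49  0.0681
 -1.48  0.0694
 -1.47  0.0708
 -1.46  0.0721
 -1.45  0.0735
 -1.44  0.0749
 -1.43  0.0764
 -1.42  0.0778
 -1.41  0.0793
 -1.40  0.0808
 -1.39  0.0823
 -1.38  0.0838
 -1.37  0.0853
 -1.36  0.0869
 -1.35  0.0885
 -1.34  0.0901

0.0694

σ√T = 0.29·√0.08333 = 0.0837
ln(S/K) + (r + σ²/2)T = ln(300/340) + (0.061 + 0.29²/2)·0.08333 = -0.1252 + 0.0086 = -0.1166
d₁ = -0.1166 / 0.0837 = -1.3925 → -1.39
d₂ = d₁ − σ√T = -1.3925 − 0.0837 = -1.4762 → -1.48
Risk-neutral Pr[S_T > K] = N(d₂) = N(-1.48) = 0.0694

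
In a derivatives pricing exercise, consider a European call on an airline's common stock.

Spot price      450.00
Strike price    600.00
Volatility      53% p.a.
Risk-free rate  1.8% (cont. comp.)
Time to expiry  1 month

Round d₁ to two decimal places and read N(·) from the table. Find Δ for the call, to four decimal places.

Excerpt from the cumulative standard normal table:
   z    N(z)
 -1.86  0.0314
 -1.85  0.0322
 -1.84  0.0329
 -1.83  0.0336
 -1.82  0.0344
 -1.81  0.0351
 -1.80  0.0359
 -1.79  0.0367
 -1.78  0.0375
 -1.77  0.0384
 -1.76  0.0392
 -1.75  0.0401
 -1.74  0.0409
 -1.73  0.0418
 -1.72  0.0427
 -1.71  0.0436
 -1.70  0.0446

σ√T = 0.53·√0.08333 = 0.1530
d₁ = [ln(450/600) + (0.018 + 0.53²/2)·0.08333] / 0.1530 = [-0.2877 + 0.0132] / 0.1530 = -1.7940 ≈ -1.79
N(d₁) = N(-1.79) = 0.0367
Δ_call = N(d₁) = 0.0367

0.0367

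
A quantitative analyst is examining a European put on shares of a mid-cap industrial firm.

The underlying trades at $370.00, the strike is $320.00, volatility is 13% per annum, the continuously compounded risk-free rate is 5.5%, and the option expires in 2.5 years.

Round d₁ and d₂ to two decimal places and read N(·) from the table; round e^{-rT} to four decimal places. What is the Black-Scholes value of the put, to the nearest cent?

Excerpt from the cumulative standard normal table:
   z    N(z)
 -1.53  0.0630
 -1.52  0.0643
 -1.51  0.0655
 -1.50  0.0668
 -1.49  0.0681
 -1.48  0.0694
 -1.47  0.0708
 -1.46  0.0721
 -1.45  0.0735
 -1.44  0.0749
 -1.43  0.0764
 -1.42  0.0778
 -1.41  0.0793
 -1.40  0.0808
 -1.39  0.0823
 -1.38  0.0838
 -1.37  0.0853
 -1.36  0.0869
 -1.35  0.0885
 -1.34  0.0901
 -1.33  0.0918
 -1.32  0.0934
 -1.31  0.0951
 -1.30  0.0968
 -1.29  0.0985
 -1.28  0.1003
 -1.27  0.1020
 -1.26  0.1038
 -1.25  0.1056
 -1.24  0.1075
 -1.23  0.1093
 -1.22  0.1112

$2.77

T = 2.5;  σ√T = 0.2055
d₁ = [ln(370/320) + (0.055 + 0.13²/2)·2.5] / 0.2055 = [0.1452 + 0.1586] / 0.2055 = 1.4780 which rounds to 1.48
d₂ = d₁ − σ√T = 1.4780 − 0.2055 = 1.2725 which rounds to 1.27
e^(−rT) = e^(−0.055·2.5) = 0.8715
N(−d₂) = N(-1.27) = 0.1020;  N(−d₁) = N(-1.48) = 0.0694
P = 320·0.8715·0.1020 − 370·0.0694 = 28.4458 − 25.6780 = 2.7678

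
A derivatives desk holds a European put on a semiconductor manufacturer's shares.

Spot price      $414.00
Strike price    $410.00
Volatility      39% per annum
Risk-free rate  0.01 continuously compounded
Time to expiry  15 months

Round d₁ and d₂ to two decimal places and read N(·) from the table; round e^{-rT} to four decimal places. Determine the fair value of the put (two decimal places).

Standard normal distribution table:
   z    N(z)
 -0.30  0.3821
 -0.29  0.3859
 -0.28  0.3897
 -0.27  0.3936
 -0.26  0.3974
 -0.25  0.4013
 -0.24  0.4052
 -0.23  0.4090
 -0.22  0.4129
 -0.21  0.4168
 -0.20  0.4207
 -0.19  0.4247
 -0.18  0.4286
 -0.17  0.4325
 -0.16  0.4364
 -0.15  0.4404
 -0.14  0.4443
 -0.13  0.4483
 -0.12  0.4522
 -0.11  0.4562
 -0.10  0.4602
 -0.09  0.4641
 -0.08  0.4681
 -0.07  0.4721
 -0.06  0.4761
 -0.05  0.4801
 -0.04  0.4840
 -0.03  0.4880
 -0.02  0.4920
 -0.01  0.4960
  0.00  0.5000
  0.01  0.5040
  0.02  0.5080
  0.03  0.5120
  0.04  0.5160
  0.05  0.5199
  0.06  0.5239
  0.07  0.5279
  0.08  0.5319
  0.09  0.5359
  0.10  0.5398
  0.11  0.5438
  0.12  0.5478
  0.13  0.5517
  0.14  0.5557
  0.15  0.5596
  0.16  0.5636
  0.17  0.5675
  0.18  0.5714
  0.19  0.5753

σ√T = 0.39·√1.25 = 0.4360
d₁ = [ln(414/410) + (0.01 + ½·0.39²)·1.25] / (σ√T) = (0.0097 + 0.1076) / 0.4360 = 0.2690 ≈ 0.27
d₂ = 0.2690 − 0.4360 = -0.1671 ≈ -0.17
e^(−rT) = e^(−0.01·1.25) = 0.9876
N(−d₂) = N(0.17) = 0.5675;  N(−d₁) = N(-0.27) = 0.3936
P = 410·0.9876·0.5675 − 414·0.3936 = 229.7898 − 162.9504 = 66.8394

$66.84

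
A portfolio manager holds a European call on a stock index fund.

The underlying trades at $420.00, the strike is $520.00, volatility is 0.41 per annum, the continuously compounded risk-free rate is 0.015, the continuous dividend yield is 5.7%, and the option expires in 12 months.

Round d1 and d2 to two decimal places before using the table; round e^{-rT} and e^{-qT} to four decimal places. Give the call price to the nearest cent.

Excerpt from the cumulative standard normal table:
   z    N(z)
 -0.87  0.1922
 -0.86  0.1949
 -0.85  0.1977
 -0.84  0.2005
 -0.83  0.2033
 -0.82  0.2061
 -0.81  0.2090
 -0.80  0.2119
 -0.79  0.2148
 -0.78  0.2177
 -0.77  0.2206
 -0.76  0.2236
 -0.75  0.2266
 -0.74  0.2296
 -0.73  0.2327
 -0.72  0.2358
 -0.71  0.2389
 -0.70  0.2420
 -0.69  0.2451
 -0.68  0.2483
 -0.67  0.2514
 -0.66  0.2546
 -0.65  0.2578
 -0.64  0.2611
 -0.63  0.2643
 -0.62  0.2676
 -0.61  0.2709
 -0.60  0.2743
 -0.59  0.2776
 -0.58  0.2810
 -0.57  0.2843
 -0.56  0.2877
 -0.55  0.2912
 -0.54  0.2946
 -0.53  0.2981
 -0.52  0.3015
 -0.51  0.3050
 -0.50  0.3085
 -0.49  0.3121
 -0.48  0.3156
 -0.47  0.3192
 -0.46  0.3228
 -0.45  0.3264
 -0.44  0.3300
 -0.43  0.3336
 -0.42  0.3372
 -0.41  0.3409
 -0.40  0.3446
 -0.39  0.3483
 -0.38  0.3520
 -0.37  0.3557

$29.64

σ√T = 0.41·√1 = 0.4100
d₁ = [ln(420/520) + (0.015 − 0.057 + ½·0.41²)·1] / (σ√T) = (-0.2136 + 0.0420) / 0.4100 = -0.4184 ≈ -0.42
d₂ = -0.4184 − 0.4100 = -0.8284 ≈ -0.83
exp(−qT) = exp(−0.057·1) = 0.9446;  exp(−rT) = exp(−0.015·1) = 0.9851
N(d₁) = N(-0.42) = 0.3372;  N(d₂) = N(-0.83) = 0.2033
C = 420·0.9446·0.3372 − 520·0.9851·0.2033 = 133.7780 − 104.1408 = 29.6372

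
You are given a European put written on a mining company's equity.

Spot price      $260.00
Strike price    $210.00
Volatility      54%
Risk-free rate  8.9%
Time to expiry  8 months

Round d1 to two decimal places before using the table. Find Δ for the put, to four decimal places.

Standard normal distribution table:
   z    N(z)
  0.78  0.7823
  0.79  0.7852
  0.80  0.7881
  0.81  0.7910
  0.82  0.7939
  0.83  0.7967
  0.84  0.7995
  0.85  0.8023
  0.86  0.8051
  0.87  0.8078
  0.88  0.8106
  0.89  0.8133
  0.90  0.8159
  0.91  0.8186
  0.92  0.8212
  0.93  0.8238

T = 0.6667;  σ√T = 0.4409
d₁ = [ln(260/210) + (0.089 + 0.54²/2)·0.6667] / 0.4409 = [0.2136 + 0.1565] / 0.4409 = 0.8394 → 0.84
N(d₁) = N(0.84) = 0.7995
Δ_put = N(d₁) − 1 = 0.7995 − 1 = -0.2005

-0.2005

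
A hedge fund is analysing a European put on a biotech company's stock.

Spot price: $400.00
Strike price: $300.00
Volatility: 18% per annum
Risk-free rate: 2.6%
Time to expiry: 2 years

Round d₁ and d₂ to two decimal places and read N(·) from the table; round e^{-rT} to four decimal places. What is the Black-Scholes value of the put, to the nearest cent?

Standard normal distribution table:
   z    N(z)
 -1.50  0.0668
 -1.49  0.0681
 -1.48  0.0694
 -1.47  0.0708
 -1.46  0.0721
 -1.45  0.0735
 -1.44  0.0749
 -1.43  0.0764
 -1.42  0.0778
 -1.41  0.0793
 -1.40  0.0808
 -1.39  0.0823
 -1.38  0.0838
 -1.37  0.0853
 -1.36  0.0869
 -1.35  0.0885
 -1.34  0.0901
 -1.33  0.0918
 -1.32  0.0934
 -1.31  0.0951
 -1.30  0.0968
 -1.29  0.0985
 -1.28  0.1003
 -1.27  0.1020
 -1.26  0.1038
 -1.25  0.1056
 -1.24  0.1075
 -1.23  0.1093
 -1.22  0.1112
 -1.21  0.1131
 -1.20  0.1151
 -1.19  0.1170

σ√T = 0.18 × 1.4142 = 0.2546
d₁ = [ln(400/300) + (0.026 + 0.18²/2)·2] / 0.2546 = [0.2877 + 0.0844] / 0.2546 = 1.4617 which rounds to 1.46
d₂ = d₁ − σ√T = 1.4617 − 0.2546 = 1.2071 which rounds to 1.21
e^(−rT) = e^(−0.026·2) = 0.9493
P = 300·0.9493·N(-1.21) − 400·N(-1.46) = 300·0.9493·0.1131 − 400·0.0721 = 32.2097 − 28.8400 = 3.3697

$3.37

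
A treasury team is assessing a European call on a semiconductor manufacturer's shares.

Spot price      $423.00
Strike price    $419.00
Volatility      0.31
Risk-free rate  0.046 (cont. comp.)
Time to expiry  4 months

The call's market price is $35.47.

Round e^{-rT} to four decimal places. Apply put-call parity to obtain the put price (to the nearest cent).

$25.10

e^(−rT) = e^(−0.046·0.3333) = 0.9848
Put-call parity: C − P = S − K·e^(−rT) = 423 − 419·0.9848 = 423 − 412.6312 = 10.3688
P = C − (C − P) = 35.47 − (10.3688) = 25.1012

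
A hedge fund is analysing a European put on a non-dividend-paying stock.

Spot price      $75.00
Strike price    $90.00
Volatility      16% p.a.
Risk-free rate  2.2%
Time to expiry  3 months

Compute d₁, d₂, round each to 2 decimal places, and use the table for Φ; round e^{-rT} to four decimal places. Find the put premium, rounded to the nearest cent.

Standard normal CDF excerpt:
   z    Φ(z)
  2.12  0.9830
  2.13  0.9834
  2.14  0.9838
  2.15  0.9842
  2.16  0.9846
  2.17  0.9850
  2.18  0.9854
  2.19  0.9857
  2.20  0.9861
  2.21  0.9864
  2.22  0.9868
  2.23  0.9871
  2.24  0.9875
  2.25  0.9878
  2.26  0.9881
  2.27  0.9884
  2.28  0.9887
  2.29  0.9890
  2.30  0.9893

$14.54

σ√T = 0.16 × 0.5000 = 0.0800
d₁ = [ln(75/90) + (0.022 + 0.16²/2)·0.25] / 0.0800 = [-0.1823 + 0.0087] / 0.0800 = -2.1703 which rounds to -2.17
d₂ = d₁ − σ√T = -2.1703 − 0.0800 = -2.2503 which rounds to -2.25
exp(−rT) = exp(−0.022·0.25) = 0.9945
N(−d₂) = N(2.25) = 0.9878;  N(−d₁) = N(2.17) = 0.9850
P = 90·0.9945·0.9878 − 75·0.9850 = 88.4130 − 73.8750 = 14.5380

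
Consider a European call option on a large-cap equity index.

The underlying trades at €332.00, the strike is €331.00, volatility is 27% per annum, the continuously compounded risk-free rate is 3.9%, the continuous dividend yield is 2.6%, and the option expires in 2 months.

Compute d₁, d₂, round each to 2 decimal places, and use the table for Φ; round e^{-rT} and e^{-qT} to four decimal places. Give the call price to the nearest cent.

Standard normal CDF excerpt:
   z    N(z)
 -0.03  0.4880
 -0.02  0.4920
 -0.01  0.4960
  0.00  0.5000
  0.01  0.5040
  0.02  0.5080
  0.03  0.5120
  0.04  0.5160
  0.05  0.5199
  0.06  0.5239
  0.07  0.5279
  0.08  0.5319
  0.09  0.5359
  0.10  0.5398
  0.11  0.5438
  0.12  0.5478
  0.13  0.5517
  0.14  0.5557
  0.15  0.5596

T = 0.1667;  σ√T = 0.1102
d₁ = [ln(332/331) + (0.039 − 0.026 + 0.27²/2)·0.1667] / 0.1102 = [0.0030 + 0.0082] / 0.1102 = 0.1021 ⇒ 0.10
d₂ = d₁ − σ√T = 0.1021 − 0.1102 = -0.0081 ⇒ -0.01
e^(−qT) = e^(−0.026·0.1667) = 0.9957;  e^(−rT) = e^(−0.039·0.1667) = 0.9935
C = 332·0.9957·N(0.10) − 331·0.9935·N(-0.01) = 332·0.9957·0.5398 − 331·0.9935·0.4960 = 178.4430 − 163.1089 = 15.3341

€15.33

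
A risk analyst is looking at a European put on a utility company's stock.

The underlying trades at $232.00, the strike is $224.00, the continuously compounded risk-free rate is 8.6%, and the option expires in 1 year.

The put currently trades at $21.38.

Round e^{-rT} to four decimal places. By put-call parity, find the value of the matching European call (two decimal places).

e^(−rT) = e^(−0.086·1) = 0.9176
Put-call parity: C − P = S − K·e^(−rT) = 232 − 224·0.9176 = 232 − 205.5424 = 26.4576
C = P + (C − P) = 21.38 + (26.4576) = 47.8376

$47.84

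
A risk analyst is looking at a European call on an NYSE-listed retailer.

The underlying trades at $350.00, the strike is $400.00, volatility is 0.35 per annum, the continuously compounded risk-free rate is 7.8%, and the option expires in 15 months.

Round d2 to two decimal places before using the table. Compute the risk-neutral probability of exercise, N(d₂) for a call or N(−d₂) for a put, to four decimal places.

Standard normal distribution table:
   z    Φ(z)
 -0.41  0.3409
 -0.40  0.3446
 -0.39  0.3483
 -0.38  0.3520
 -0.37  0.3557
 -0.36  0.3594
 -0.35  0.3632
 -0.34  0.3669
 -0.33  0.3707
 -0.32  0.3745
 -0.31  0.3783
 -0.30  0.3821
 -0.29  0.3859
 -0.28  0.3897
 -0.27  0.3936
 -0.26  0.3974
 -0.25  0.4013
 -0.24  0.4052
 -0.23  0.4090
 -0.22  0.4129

σ√T = 0.35 × 1.1180 = 0.3913
d₁ = [ln(350/400) + (0.078 + ½·0.35²)·1.25] / (σ√T) = (-0.1335 + 0.1741) / 0.3913 = 0.1036 ≈ 0.10
d₂ = 0.1036 − 0.3913 = -0.2877 ≈ -0.29
Risk-neutral Pr[S_T > K] = N(d₂) = N(-0.29) = 0.3859

0.3859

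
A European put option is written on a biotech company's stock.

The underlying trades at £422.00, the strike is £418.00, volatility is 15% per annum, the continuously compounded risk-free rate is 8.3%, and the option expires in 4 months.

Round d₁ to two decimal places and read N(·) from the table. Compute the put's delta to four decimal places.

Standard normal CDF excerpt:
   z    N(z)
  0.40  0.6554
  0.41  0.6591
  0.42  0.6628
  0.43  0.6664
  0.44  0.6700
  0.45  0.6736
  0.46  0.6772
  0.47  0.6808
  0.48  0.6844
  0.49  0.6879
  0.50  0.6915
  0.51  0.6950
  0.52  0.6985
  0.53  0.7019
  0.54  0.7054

σ√T = 0.15 × 0.5774 = 0.0866
d₁ = [ln(422/418) + (0.083 + 0.15²/2)·0.3333] / 0.0866 = [0.0095 + 0.0314] / 0.0866 = 0.4727 ⇒ 0.47
N(d₁) = N(0.47) = 0.6808
Δ_put = N(d₁) − 1 = 0.6808 − 1 = -0.3192

-0.3192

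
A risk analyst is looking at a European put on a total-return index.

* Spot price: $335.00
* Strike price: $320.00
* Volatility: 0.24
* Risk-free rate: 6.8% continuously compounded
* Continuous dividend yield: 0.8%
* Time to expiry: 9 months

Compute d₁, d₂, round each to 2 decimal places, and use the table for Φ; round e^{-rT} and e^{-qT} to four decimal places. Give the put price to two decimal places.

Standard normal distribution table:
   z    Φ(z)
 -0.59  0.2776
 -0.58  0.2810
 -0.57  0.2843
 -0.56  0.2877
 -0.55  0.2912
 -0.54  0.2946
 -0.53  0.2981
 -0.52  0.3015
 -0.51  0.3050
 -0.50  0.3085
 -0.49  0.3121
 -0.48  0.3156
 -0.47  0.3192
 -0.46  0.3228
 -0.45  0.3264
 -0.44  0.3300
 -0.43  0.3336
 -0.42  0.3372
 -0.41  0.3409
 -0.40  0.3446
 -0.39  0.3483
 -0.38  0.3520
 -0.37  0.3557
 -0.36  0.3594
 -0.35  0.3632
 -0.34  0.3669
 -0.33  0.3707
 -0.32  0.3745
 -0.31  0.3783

T = 0.75;  σ√T = 0.2078
d₁ = [ln(335/320) + (0.068 − 0.008 + 0.24²/2)·0.75] / 0.2078 = [0.0458 + 0.0666] / 0.2078 = 0.5408 ≈ 0.54
d₂ = d₁ − σ√T = 0.5408 − 0.2078 = 0.3330 ≈ 0.33
exp(−qT) = exp(−0.008·0.75) = 0.9940;  exp(−rT) = exp(−0.068·0.75) = 0.9503
N(−d₂) = N(-0.33) = 0.3707;  N(−d₁) = N(-0.54) = 0.2946
P = 320·0.9503·0.3707 − 335·0.9940·0.2946 = 112.7284 − 98.0989 = 14.6295

$14.63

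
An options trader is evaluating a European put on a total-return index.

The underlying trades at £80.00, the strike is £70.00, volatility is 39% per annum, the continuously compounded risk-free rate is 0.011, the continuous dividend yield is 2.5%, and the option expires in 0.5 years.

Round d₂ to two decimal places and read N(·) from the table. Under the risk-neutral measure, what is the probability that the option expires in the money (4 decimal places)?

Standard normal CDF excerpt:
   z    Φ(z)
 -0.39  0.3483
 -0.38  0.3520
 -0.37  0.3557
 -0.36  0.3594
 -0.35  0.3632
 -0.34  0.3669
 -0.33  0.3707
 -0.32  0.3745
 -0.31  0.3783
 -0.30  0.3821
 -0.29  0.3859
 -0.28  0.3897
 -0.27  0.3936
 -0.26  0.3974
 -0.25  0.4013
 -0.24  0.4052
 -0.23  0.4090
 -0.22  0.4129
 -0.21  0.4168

σ√T = 0.39·√0.5 = 0.2758
ln(S/K) + (r − q + σ²/2)T = ln(80/70) + (0.011 − 0.025 + 0.39²/2)·0.5 = 0.1335 + 0.0310 = 0.1646
d₁ = 0.1646 / 0.2758 = 0.5967 which rounds to 0.60
d₂ = d₁ − σ√T = 0.5967 − 0.2758 = 0.3209 which rounds to 0.32
Pr(exercise) under Q = N(−d₂) = N(-0.32) = 0.3745

0.3745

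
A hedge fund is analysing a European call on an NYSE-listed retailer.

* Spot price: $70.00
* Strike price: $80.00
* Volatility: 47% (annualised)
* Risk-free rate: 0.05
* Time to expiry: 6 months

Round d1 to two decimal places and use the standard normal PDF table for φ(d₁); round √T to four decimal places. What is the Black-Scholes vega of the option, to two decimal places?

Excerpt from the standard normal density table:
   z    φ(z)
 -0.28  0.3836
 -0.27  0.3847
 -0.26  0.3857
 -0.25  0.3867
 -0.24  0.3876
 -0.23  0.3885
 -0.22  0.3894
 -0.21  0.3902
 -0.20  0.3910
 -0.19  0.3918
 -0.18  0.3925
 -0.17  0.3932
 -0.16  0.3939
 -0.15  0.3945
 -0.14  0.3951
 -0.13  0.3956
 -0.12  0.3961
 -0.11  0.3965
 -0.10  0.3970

19.50

T = 0.5;  σ√T = 0.3323
d₁ = [ln(70/80) + (0.05 + 0.47²/2)·0.5] / 0.3323 = [-0.1335 + 0.0802] / 0.3323 = -0.1604 ≈ -0.16
√T = √0.5 = 0.7071
φ(d₁) = φ(-0.16) = 0.3939
vega = S·φ(d₁)·√T = 70·0.3939·0.7071 = 19.4969
(The put has the same vega.)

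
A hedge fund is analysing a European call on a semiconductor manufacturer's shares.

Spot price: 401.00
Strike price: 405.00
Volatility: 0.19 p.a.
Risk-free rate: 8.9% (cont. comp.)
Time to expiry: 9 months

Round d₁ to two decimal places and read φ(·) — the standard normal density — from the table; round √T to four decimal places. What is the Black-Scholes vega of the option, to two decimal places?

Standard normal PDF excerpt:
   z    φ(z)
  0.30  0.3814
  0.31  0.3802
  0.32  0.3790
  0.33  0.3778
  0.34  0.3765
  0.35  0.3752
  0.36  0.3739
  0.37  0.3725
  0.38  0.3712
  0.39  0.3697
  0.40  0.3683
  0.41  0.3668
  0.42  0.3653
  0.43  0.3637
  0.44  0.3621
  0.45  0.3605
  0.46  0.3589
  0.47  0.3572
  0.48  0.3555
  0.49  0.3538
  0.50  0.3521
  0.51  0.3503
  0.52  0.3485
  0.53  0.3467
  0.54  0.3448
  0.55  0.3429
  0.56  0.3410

126.30

σ√T = 0.19·√0.75 = 0.1645
ln(S/K) + (r + σ²/2)T = ln(401/405) + (0.089 + 0.19²/2)·0.75 = -0.0099 + 0.0803 = 0.0704
d₁ = 0.0704 / 0.1645 = 0.4276 → 0.43
√T = √0.75 = 0.8660
φ(d₁) = φ(0.43) = 0.3637
vega = S·φ(d₁)·√T = 401·0.3637·0.8660 = 126.3006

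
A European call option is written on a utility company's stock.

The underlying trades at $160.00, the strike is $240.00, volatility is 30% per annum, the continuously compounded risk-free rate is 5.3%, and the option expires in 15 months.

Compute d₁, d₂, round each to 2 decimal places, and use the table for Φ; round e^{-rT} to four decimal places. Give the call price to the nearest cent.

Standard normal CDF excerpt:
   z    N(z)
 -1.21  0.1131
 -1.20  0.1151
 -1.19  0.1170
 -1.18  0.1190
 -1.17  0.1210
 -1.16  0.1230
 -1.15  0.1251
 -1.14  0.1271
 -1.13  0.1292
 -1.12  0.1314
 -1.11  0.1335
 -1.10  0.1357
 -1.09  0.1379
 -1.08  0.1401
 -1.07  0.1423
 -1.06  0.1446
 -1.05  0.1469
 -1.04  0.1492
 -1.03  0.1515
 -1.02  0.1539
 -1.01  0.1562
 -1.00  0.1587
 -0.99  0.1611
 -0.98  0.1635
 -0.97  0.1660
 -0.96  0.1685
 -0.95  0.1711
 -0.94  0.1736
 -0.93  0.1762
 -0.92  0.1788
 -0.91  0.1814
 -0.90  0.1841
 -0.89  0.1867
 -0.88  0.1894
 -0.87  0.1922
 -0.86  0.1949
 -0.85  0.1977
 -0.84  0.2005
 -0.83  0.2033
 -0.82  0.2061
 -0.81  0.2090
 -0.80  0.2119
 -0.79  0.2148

$5.35

σ√T = 0.3·√1.25 = 0.3354
d₁ = [ln(160/240) + (0.053 + ½·0.3²)·1.25] / (σ√T) = (-0.4055 + 0.1225) / 0.3354 = -0.8436 ≈ -0.84
d₂ = -0.8436 − 0.3354 = -1.1790 ≈ -1.18
e^(−rT) = e^(−0.053·1.25) = 0.9359
N(d₁) = N(-0.84) = 0.2005;  N(d₂) = N(-1.18) = 0.1190
C = 160·0.2005 − 240·0.9359·0.1190 = 32.0800 − 26.7293 = 5.3507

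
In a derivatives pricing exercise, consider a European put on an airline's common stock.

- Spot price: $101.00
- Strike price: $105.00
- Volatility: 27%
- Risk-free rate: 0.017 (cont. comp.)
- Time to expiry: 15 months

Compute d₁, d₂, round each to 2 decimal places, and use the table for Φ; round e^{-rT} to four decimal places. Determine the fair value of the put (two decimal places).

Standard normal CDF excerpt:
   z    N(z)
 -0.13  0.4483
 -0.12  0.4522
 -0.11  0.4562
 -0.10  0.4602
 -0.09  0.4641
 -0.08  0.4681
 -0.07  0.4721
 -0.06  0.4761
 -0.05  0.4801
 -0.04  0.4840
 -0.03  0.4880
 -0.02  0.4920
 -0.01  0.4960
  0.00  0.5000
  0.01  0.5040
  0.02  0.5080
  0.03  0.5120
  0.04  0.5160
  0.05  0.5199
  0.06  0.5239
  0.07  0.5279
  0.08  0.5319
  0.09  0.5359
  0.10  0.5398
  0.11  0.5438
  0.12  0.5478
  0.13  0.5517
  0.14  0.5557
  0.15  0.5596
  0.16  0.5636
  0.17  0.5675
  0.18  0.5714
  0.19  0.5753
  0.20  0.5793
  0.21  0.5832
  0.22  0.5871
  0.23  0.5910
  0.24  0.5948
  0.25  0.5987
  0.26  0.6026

$13.08

σ√T = 0.27 × 1.1180 = 0.3019
d₁ = [ln(101/105) + (0.017 + ½·0.27²)·1.25] / (σ√T) = (-0.0388 + 0.0668) / 0.3019 = 0.0927 ⇒ 0.09
d₂ = 0.0927 − 0.3019 = -0.2092 ⇒ -0.21
exp(−rT) = exp(−0.017·1.25) = 0.9790
N(−d₂) = N(0.21) = 0.5832;  N(−d₁) = N(-0.09) = 0.4641
P = 105·0.9790·0.5832 − 101·0.4641 = 59.9500 − 46.8741 = 13.0759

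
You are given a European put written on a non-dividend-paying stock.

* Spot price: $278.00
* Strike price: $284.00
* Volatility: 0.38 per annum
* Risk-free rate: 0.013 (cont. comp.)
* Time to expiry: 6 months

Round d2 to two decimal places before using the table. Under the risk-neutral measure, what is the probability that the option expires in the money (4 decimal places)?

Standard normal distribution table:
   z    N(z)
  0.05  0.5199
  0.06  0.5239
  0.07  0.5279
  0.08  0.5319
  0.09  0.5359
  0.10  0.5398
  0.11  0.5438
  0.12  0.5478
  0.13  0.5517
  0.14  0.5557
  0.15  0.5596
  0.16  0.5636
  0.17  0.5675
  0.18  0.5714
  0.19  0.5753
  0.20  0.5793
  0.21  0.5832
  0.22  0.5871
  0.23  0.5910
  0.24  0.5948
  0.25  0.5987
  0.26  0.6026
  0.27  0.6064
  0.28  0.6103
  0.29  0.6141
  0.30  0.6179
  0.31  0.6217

0.5753

σ√T = 0.38 × 0.7071 = 0.2687
ln(S/K) + (r + σ²/2)T = ln(278/284) + (0.013 + 0.38²/2)·0.5 = -0.0214 + 0.0426 = 0.0212
d₁ = 0.0212 / 0.2687 = 0.0791 ⇒ 0.08
d₂ = d₁ − σ√T = 0.0791 − 0.2687 = -0.1896 ⇒ -0.19
Pr(exercise) under Q = N(−d₂) = N(0.19) = 0.5753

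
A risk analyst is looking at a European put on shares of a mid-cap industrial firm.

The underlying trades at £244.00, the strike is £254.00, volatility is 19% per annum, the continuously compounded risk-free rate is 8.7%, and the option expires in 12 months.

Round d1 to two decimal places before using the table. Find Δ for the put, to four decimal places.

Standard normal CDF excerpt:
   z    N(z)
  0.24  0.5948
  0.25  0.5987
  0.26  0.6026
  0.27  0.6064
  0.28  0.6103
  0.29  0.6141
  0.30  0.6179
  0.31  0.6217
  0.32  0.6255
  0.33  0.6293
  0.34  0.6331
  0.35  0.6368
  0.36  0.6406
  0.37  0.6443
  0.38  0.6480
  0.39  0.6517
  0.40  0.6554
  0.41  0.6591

-0.3669

σ√T = 0.19·√1 = 0.1900
ln(S/K) + (r + σ²/2)T = ln(244/254) + (0.087 + 0.19²/2)·1 = -0.0402 + 0.1050 = 0.0649
d₁ = 0.0649 / 0.1900 = 0.3415 ⇒ 0.34
N(d₁) = N(0.34) = 0.6331
Δ_put = N(d₁) − 1 = 0.6331 − 1 = -0.3669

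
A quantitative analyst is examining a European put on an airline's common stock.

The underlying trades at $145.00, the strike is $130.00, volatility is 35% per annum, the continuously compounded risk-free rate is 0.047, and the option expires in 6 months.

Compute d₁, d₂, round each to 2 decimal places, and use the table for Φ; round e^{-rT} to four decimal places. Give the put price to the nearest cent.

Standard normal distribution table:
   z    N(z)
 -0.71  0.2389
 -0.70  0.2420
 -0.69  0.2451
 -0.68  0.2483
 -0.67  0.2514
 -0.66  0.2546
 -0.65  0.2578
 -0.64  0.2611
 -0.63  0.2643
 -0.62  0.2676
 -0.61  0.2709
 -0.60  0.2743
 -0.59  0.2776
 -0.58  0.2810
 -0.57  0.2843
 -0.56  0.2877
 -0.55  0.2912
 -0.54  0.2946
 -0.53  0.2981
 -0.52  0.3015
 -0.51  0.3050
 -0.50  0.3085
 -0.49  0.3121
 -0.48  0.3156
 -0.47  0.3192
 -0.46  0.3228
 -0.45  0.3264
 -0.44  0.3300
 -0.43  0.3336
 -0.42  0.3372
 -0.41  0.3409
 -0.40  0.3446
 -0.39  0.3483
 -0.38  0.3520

$6.37

σ√T = 0.35·√0.5 = 0.2475
ln(S/K) + (r + σ²/2)T = ln(145/130) + (0.047 + 0.35²/2)·0.5 = 0.1092 + 0.0541 = 0.1633
d₁ = 0.1633 / 0.2475 = 0.6599 ⇒ 0.66
d₂ = d₁ − σ√T = 0.6599 − 0.2475 = 0.4124 ⇒ 0.41
e^(−rT) = e^(−0.047·0.5) = 0.9768
P = 130·0.9768·N(-0.41) − 145·N(-0.66) = 130·0.9768·0.3409 − 145·0.2546 = 43.2888 − 36.9170 = 6.3718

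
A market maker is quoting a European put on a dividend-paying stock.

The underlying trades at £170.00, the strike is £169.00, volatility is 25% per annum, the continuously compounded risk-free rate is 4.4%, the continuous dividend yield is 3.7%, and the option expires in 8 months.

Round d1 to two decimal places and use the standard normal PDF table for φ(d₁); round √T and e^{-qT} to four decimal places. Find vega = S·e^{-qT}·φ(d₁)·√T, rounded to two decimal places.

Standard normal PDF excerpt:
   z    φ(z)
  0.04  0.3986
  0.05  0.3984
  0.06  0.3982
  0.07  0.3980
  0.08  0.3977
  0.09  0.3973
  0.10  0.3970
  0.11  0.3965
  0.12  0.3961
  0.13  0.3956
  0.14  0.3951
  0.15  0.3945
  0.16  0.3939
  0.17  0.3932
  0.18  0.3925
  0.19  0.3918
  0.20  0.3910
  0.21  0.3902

T = 0.6667;  σ√T = 0.2041
d₁ = [ln(170/169) + (0.044 − 0.037 + 0.25²/2)·0.6667] / 0.2041 = [0.0059 + 0.0255] / 0.2041 = 0.1538 ≈ 0.15
√T = √0.6667 = 0.8165
φ(d₁) = φ(0.15) = 0.3945
exp(−qT) = exp(−0.037·0.6667) = 0.9756
vega = S·exp(−qT)·φ(d₁)·√T = 170·0.9756·0.3945·0.8165 = 53.4225
(Vega is the same for a European call and put with the same parameters.)

53.42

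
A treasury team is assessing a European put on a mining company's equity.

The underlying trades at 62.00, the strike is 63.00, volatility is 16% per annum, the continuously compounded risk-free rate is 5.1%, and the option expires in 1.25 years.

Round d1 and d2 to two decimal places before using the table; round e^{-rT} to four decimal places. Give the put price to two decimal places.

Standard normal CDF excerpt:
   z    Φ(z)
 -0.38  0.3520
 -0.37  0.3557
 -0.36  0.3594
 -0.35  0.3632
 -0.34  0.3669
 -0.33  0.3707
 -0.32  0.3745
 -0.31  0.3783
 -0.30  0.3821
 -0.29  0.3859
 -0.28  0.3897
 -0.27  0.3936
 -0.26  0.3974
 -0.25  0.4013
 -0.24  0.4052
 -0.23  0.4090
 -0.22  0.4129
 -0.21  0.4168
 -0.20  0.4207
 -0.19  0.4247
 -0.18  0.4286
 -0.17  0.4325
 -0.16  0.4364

T = 1.25;  σ√T = 0.1789
d₁ = [ln(62/63) + (0.051 + 0.16²/2)·1.25] / 0.1789 = [-0.0160 + 0.0797] / 0.1789 = 0.3564 which rounds to 0.36
d₂ = d₁ − σ√T = 0.3564 − 0.1789 = 0.1775 which rounds to 0.18
exp(−rT) = exp(−0.051·1.25) = 0.9382
N(−d₂) = N(-0.18) = 0.4286;  N(−d₁) = N(-0.36) = 0.3594
P = 63·0.9382·0.4286 − 62·0.3594 = 25.3331 − 22.2828 = 3.0503

3.05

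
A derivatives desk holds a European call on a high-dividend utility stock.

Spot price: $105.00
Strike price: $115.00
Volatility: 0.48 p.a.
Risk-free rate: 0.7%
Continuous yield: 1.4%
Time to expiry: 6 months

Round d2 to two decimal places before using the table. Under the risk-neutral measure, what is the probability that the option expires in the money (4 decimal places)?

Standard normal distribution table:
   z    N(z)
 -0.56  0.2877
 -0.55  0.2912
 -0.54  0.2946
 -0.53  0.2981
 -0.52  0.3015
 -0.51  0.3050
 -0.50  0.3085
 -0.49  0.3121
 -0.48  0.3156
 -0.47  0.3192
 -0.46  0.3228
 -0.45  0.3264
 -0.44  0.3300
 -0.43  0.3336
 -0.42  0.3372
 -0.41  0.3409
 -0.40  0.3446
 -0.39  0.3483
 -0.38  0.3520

0.3264

T = 0.5;  σ√T = 0.3394
d₁ = [ln(105/115) + (0.007 − 0.014 + ½·0.48²)·0.5] / (σ√T) = (-0.0910 + 0.0541) / 0.3394 = -0.1086 ⇒ -0.11
d₂ = -0.1086 − 0.3394 = -0.4480 ⇒ -0.45
Risk-neutral Pr[S_T > K] = N(d₂) = N(-0.45) = 0.3264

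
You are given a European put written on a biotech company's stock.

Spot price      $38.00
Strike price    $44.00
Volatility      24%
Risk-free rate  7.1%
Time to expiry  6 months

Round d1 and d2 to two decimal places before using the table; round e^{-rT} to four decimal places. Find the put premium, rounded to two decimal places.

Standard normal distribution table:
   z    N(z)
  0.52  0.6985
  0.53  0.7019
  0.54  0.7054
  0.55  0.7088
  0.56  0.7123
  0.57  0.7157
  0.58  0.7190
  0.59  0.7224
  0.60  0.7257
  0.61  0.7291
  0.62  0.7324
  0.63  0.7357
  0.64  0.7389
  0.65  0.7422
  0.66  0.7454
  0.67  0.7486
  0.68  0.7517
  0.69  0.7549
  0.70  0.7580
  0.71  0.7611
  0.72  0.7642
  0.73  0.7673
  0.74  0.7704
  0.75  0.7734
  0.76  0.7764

σ√T = 0.24 × 0.7071 = 0.1697
d₁ = [ln(38/44) + (0.071 + 0.24²/2)·0.5] / 0.1697 = [-0.1466 + 0.0499] / 0.1697 = -0.5698 ⇒ -0.57
d₂ = d₁ − σ√T = -0.5698 − 0.1697 = -0.7395 ⇒ -0.74
e^(−rT) = e^(−0.071·0.5) = 0.9651
P = 44·0.9651·N(0.74) − 38·N(0.57) = 44·0.9651·0.7704 − 38·0.7157 = 32.7146 − 27.1966 = 5.5180

$5.52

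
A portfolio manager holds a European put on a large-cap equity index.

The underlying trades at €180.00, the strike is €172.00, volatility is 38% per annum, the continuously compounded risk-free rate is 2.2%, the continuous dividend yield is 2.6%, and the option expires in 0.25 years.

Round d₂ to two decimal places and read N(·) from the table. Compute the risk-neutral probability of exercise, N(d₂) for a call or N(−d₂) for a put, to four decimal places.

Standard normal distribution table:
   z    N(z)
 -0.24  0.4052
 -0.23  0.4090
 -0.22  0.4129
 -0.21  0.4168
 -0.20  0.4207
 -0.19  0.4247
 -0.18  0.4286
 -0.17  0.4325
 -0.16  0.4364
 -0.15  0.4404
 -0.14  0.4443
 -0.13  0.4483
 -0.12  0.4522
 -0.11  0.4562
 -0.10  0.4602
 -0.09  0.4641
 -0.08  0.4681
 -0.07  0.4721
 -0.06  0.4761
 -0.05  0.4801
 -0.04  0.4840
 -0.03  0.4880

0.4443

σ√T = 0.38·√0.25 = 0.1900
d₁ = [ln(180/172) + (0.022 − 0.026 + 0.38²/2)·0.25] / 0.1900 = [0.0455 + 0.0170] / 0.1900 = 0.3290 ⇒ 0.33
d₂ = d₁ − σ√T = 0.3290 − 0.1900 = 0.1390 ⇒ 0.14
Risk-neutral Pr[S_T < K] = N(−d₂) = N(-0.14) = 0.4443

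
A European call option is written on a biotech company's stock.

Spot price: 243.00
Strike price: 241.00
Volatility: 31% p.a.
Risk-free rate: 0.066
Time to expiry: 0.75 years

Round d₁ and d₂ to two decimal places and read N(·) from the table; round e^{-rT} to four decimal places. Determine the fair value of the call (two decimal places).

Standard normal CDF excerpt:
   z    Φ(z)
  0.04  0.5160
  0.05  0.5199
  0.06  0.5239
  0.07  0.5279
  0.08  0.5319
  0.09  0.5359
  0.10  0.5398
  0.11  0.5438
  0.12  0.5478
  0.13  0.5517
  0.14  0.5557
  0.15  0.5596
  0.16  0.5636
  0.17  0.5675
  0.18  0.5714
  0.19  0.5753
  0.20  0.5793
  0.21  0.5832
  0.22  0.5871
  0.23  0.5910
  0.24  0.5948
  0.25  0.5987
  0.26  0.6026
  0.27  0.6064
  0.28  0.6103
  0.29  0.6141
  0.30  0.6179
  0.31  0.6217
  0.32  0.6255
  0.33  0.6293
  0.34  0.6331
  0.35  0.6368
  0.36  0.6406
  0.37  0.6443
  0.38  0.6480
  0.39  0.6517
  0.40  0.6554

σ√T = 0.31 × 0.8660 = 0.2685
d₁ = [ln(243/241) + (0.066 + ½·0.31²)·0.75] / (σ√T) = (0.0083 + 0.0855) / 0.2685 = 0.3494 which rounds to 0.35
d₂ = 0.3494 − 0.2685 = 0.0809 which rounds to 0.08
e^(−rT) = e^(−0.066·0.75) = 0.9517
C = 243·N(0.35) − 241·0.9517·N(0.08) = 243·0.6368 − 241·0.9517·0.5319 = 154.7424 − 121.9964 = 32.7460

32.75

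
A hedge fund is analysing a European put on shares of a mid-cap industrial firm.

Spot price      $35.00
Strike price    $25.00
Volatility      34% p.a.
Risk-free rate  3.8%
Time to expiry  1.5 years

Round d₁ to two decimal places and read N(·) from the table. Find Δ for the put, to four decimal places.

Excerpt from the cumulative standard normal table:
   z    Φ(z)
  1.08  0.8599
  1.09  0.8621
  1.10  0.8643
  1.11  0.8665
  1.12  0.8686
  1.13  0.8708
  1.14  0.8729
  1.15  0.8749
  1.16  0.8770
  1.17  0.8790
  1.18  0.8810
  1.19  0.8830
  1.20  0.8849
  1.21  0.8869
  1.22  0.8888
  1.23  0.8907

-0.1251

T = 1.5;  σ√T = 0.4164
ln(S/K) + (r + σ²/2)T = ln(35/25) + (0.038 + 0.34²/2)·1.5 = 0.3365 + 0.1437 = 0.4802
d₁ = 0.4802 / 0.4164 = 1.1531 ⇒ 1.15
N(d₁) = N(1.15) = 0.8749
Δ_put = N(d₁) − 1 = 0.8749 − 1 = -0.1251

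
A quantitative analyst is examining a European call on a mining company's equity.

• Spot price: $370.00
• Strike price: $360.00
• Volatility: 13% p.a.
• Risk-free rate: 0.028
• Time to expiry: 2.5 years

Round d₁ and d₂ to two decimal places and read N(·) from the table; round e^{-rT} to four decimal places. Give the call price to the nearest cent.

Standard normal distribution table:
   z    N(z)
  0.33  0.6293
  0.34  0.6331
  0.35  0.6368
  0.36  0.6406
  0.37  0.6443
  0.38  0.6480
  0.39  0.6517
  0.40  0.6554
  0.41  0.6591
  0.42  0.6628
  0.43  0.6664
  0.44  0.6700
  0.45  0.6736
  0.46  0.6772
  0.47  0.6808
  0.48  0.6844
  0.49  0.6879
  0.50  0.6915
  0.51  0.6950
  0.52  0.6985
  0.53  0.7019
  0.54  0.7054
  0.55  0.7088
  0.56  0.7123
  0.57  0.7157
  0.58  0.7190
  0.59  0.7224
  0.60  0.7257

σ√T = 0.13·√2.5 = 0.2055
d₁ = [ln(370/360) + (0.028 + 0.13²/2)·2.5] / 0.2055 = [0.0274 + 0.0911] / 0.2055 = 0.5766 ≈ 0.58
d₂ = d₁ − σ√T = 0.5766 − 0.2055 = 0.3711 ≈ 0.37
exp(−rT) = exp(−0.028·2.5) = 0.9324
C = 370·N(0.58) − 360·0.9324·N(0.37) = 370·0.7190 − 360·0.9324·0.6443 = 266.0300 − 216.2683 = 49.7617

$49.76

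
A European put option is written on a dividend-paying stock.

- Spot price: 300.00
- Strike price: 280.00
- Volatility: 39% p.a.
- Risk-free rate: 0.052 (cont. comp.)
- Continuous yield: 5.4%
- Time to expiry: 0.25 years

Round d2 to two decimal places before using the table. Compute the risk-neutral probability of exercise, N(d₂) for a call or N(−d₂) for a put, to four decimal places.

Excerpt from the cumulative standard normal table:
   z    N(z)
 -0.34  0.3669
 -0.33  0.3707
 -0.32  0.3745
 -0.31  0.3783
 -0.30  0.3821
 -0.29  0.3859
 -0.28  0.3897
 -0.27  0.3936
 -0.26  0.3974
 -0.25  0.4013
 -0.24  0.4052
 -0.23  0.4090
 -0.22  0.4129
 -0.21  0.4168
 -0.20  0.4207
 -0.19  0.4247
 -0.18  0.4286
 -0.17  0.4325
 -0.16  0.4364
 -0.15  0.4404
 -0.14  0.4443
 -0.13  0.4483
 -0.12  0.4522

0.4013

T = 0.25;  σ√T = 0.1950
d₁ = [ln(300/280) + (0.052 − 0.054 + 0.39²/2)·0.25] / 0.1950 = [0.0690 + 0.0185] / 0.1950 = 0.4487 which rounds to 0.45
d₂ = d₁ − σ√T = 0.4487 − 0.1950 = 0.2537 which rounds to 0.25
Pr(exercise) under Q = N(−d₂) = N(-0.25) = 0.4013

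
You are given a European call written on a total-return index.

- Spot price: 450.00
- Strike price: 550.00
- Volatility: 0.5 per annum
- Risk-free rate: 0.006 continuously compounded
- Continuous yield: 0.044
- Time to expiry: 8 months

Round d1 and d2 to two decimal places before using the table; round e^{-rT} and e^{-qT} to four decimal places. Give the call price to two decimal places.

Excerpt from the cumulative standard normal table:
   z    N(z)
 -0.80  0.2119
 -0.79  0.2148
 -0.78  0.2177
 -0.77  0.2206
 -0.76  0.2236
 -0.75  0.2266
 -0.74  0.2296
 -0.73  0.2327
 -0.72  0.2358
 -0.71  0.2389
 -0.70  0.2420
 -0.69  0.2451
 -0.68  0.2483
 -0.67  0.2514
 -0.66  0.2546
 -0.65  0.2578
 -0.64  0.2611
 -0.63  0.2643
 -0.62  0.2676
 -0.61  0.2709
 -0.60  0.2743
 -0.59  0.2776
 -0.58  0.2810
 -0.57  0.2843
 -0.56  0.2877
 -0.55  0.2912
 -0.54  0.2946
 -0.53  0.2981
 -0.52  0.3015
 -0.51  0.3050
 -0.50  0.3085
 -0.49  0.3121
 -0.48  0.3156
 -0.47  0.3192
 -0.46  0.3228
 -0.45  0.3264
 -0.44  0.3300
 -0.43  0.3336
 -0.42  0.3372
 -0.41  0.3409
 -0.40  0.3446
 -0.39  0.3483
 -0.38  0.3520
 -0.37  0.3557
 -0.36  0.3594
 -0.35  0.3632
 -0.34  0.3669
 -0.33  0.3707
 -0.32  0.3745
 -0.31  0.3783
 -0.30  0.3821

σ√T = 0.5·√0.6667 = 0.4082
ln(S/K) + (r − q + σ²/2)T = ln(450/550) + (0.006 − 0.044 + 0.5²/2)·0.6667 = -0.2007 + 0.0580 = -0.1427
d₁ = -0.1427 / 0.4082 = -0.3495 ≈ -0.35
d₂ = d₁ − σ√T = -0.3495 − 0.4082 = -0.7577 ≈ -0.76
exp(−qT) = exp(−0.044·0.6667) = 0.9711;  exp(−rT) = exp(−0.006·0.6667) = 0.9960
C = 450·0.9711·N(-0.35) − 550·0.9960·N(-0.76) = 450·0.9711·0.3632 − 550·0.9960·0.2236 = 158.7166 − 122.4881 = 36.2285

36.23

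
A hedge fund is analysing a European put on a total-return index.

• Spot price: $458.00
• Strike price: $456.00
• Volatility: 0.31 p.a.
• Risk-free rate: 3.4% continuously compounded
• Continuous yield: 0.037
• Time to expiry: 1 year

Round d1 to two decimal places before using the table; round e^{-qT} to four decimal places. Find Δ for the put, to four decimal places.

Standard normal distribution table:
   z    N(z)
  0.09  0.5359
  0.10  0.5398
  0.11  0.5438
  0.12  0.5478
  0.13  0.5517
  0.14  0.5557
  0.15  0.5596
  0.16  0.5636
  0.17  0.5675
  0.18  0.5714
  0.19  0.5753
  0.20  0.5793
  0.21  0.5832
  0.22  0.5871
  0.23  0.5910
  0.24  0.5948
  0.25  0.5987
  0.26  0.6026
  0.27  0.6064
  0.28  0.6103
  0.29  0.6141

T = 1;  σ√T = 0.3100
d₁ = [ln(458/456) + (0.034 − 0.037 + ½·0.31²)·1] / (σ√T) = (0.0044 + 0.0451) / 0.3100 = 0.1594 ⇒ 0.16
N(d₁) = N(0.16) = 0.5636
Δ_put = exp(−qT)·(N(d₁) − 1) = 0.9637·(0.5636 − 1) = -0.4206

-0.4206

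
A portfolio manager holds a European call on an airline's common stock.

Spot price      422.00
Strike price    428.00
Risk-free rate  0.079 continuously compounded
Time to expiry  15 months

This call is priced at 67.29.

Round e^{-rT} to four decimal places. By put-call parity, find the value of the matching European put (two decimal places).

33.06

e^(−rT) = e^(−0.079·1.25) = 0.9060
Put-call parity: C − P = S − K·e^(−rT) = 422 − 428·0.9060 = 422 − 387.7680 = 34.2320
P = C − (C − P) = 67.29 − (34.2320) = 33.0580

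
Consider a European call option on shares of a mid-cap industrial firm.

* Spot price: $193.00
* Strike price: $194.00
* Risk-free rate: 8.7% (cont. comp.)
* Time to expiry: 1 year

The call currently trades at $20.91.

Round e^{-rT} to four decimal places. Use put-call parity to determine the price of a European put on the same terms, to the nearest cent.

e^(−rT) = e^(−0.087·1) = 0.9167
Put-call parity: C − P = S − K·e^(−rT) = 193 − 194·0.9167 = 193 − 177.8398 = 15.1602
P = C − (C − P) = 20.91 − (15.1602) = 5.7498

$5.75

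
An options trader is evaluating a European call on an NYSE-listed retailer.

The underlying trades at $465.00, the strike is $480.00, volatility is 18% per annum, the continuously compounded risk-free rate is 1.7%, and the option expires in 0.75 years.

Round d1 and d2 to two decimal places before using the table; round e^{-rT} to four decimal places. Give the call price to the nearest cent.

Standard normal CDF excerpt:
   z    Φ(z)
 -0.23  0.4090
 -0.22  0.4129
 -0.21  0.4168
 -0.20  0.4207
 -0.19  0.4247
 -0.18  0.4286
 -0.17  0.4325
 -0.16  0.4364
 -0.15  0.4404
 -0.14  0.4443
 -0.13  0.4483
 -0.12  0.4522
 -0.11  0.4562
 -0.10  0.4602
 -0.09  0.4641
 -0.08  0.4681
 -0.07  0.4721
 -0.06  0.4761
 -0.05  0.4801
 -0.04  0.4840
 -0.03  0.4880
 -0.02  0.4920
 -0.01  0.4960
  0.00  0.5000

σ√T = 0.18·√0.75 = 0.1559
d₁ = [ln(465/480) + (0.017 + 0.18²/2)·0.75] / 0.1559 = [-0.0317 + 0.0249] / 0.1559 = -0.0439 → -0.04
d₂ = d₁ − σ√T = -0.0439 − 0.1559 = -0.1998 → -0.20
exp(−rT) = exp(−0.017·0.75) = 0.9873
C = 465·N(-0.04) − 480·0.9873·N(-0.20) = 465·0.4840 − 480·0.9873·0.4207 = 225.0600 − 199.3714 = 25.6886

$25.69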